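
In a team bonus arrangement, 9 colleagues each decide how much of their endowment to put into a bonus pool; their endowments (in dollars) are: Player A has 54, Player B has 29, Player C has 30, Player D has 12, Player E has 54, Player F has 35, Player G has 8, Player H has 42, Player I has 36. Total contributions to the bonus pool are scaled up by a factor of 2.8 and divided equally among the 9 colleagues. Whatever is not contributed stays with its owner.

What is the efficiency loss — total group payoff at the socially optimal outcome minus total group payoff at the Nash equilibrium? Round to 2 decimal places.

540.00 dollars

The private return per contributed unit is 2.8/9 = 0.3111 < 1 for every player regardless of endowment, so the Nash equilibrium is zero contribution and the group total is Σ E_j = 54 + 29 + 30 + 12 + 54 + 35 + 8 + 42 + 36 = 300.
Each contributed unit returns 2.800 to the group, so the social optimum is full contribution by everyone: group total = 2.800 × 300 = 840.00.
Efficiency loss = (2.800 − 1) × 300 = 540.00.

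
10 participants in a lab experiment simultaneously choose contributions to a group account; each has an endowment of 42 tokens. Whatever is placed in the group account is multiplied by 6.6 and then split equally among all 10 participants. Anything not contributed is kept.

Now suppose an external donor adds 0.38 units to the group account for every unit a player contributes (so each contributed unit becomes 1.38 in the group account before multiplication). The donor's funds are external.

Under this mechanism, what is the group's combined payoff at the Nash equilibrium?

420.00 tokens

The effective private return is 6.6 × 1.38 / 10 = 0.9108, which is still under 1, so the mechanism doesn't change anyone's dominant strategy: zero contribution.
Everyone keeps their endowment and the group total is 10 × 42 = 420.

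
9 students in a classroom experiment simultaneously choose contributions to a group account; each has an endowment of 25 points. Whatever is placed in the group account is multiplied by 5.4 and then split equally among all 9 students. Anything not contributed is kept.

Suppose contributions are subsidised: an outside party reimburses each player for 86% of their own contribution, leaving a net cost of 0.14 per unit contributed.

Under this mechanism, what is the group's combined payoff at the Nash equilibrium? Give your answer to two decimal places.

With the mechanism, a contributed unit returns (5.4/9) / 0.14 = 4.2857 per unit of net cost to the contributor — now above 1 — so contributing fully is weakly dominant for every player.
So the Nash equilibrium is full contribution by all 9; the group earns 9 × (25 × 0.86 + 5.4 × 25) = 1408.50.

1408.50 points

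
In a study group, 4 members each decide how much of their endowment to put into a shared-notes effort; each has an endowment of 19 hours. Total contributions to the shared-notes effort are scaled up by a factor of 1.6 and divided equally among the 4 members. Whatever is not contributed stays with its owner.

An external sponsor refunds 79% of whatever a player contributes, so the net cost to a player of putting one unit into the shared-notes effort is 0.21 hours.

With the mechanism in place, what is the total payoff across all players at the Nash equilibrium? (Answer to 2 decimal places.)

The effective private return per unit is now (1.6/4) / 0.21 = 1.9048 > 1, so every player's dominant strategy flips to full contribution.
At the Nash equilibrium everyone contributes 19. Group total payoff = 4 × (19 × 0.79 + 1.6 × 19) = 181.64.

181.64 hours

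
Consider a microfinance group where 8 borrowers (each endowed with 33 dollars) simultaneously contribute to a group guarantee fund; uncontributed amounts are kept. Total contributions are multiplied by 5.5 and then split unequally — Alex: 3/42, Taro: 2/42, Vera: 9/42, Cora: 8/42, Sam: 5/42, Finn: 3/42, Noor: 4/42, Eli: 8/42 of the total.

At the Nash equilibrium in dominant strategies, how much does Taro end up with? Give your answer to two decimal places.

58.93 dollars

For player j, contributing a unit is worthwhile iff 5.5 × (j's share) ≥ 1, i.e. iff j's share is at least 0.1818.
Vera, Cora and Eli clear that bar, contributing 33 each; the remaining 5 contribute 0. Total contributed: 99.
Taro keeps 33 and receives 5.5 × 99 × 2/42 = 25.93 from the group guarantee fund, for a payoff of 58.93.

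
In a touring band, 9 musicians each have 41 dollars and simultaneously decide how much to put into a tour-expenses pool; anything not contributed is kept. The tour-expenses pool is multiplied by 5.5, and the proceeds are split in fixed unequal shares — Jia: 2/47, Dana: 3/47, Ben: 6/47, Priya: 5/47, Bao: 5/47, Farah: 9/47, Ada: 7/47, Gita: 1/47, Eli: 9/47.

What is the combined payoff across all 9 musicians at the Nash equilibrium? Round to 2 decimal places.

738.00 dollars

Player j's private return per contributed unit is 5.5 × (j's share). Contributing is weakly dominant for j when that share is at least 1/5.5 = 0.1818, and contributing 0 is dominant otherwise.
The shares above 0.1818 belong to Farah and Eli, contributing 41 each; the remaining 7 contribute 0. Total contributed: 82.
The tour-expenses pool pays out 5.5 × 82 = 451.00 in total (split across the unequal shares, but the aggregate is all that matters for the group sum).
The 7 free-riders keep 41 each, adding 287. Group total = 287 + 451.00 = 738.00.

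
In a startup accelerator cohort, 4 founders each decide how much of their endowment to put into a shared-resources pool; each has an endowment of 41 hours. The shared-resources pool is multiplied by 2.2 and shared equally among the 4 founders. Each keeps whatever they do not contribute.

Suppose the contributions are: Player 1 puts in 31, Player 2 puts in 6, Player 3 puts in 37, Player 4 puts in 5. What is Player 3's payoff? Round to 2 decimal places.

Total contributed: 31 + 6 + 37 + 5 = 79.
Each receives 2.2 × 79 / 4 = 43.45 from the shared-resources pool.
Player 3 keeps 41 − 37 = 4, so Player 3's payoff is 4 + 43.45 = 47.45.

47.45 hours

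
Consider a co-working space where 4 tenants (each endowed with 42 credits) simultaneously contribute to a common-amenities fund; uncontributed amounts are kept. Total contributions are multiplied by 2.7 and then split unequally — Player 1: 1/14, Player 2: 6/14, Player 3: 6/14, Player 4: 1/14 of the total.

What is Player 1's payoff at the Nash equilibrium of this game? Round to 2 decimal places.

58.20 credits

For player j, contributing a unit is worthwhile iff 2.7 × (j's share) ≥ 1, i.e. iff j's share is at least 0.3704.
Player 2 and Player 3 are above the threshold, contributing 42 each; the remaining 2 contribute 0. Total contributed: 84.
Player 1 keeps 42 and receives 2.7 × 84 × 1/14 = 16.20 from the common-amenities fund, for a payoff of 58.20.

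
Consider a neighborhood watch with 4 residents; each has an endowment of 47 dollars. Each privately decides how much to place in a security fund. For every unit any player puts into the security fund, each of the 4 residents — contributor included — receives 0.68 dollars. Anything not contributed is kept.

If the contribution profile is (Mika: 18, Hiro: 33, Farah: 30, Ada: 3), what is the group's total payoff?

Total contributed: 18 + 33 + 30 + 3 = 84; total kept: 4 × 47 − 84 = 104.
The security fund pays out 0.68 × 4 × 84 = 228.48 in aggregate.
Group total = 104 + 228.48 = 332.48.

332.48 dollars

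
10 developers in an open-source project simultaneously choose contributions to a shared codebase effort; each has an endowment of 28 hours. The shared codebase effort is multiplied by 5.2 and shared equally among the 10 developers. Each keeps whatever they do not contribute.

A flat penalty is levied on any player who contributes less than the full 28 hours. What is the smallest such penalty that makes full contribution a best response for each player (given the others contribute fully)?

Given the others contribute fully, the best deviation is to contribute 0 (any partial contribution still incurs the fine and gives up units whose private return 0.5200 is below 1).
Deviating from 28 to 0 saves 28 hours but forfeits the deviator's share of the drop in the shared codebase effort: 5.2/10 × 28 = 14.56.
So the deviation gain is 28 − 14.56 = 13.44, and the fine must be at least 13.44 hours to wipe it out.

13.44 hours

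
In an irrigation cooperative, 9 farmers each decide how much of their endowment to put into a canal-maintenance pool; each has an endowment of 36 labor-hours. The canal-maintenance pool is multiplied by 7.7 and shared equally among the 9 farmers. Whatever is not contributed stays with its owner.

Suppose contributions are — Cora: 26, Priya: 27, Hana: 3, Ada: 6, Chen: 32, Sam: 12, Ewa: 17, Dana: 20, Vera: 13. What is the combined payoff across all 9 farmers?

1369.20 labor-hours

Total contributed: 26 + 27 + 3 + 6 + 32 + 12 + 17 + 20 + 13 = 156; total kept: 9 × 36 − 156 = 168.
The canal-maintenance pool pays out 7.7 × 156 = 1201.20 in aggregate.
Group total = 168 + 1201.20 = 1369.20.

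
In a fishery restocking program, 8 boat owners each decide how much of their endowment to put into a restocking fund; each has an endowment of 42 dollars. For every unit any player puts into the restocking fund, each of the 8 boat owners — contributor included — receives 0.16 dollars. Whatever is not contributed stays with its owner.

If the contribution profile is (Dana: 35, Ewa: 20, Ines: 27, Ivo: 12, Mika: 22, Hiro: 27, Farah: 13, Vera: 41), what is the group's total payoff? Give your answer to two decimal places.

391.16 dollars

Total contributed: 35 + 20 + 27 + 12 + 22 + 27 + 13 + 41 = 197; total kept: 8 × 42 − 197 = 139.
The restocking fund pays out 0.16 × 8 × 197 = 252.16 in aggregate.
Group total = 139 + 252.16 = 391.16.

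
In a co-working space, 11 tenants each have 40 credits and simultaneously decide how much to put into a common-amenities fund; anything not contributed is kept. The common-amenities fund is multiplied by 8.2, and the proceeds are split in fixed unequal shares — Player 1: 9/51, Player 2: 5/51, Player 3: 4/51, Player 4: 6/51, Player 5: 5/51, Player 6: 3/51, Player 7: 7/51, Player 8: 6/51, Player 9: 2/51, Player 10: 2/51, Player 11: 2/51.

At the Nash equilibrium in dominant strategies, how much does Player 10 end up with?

65.73 credits

For player j, contributing a unit is worthwhile iff 8.2 × (j's share) ≥ 1, i.e. iff j's share is at least 0.1220.
Player 1 and Player 7 clear that bar, contributing 40 each; the remaining 9 contribute 0. Total contributed: 80.
Player 10 keeps 40 and receives 8.2 × 80 × 2/51 = 25.73 from the common-amenities fund, for a payoff of 65.73.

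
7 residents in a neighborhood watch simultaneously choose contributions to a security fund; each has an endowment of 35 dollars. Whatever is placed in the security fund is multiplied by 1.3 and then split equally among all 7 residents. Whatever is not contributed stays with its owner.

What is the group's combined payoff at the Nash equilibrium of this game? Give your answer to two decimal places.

245.00 dollars

Each contributed unit returns 1.3/7 = 0.1857 to its contributor — below 1 — so contributing 0 is dominant for every player. At the Nash equilibrium everyone keeps their 35, and the group total is 7 × 35 = 245.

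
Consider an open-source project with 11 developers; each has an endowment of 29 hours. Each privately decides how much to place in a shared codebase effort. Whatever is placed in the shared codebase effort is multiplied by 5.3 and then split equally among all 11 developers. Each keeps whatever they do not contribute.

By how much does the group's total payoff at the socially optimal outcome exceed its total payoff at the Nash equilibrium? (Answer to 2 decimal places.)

1371.70 hours

Each contributed unit returns 5.3/11 = 0.4818 to its contributor — below 1 — so contributing 0 is dominant for every player. At the Nash equilibrium everyone keeps their 29, and the group total is 11 × 29 = 319.
Each contributed unit returns 5.300 to the group as a whole (0.4818 to each of 11 players), which exceeds 1, so the social optimum is full contribution: group total = 5.300 × 319 = 1690.70.
Efficiency loss = 1690.70 − 319 = 1371.70.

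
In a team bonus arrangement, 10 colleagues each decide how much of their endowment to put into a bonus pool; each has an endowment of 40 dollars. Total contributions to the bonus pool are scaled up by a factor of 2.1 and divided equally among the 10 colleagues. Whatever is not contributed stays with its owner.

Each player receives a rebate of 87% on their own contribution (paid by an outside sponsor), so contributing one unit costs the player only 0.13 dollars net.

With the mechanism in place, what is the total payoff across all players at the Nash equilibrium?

1188.00 dollars

Under the mechanism each unit contributed yields (2.1/10) / 0.13 = 1.6154 back to its contributor per unit of net cost, which exceeds 1, making full contribution the dominant choice for everyone.
So the Nash equilibrium is full contribution by all 10; the group earns 10 × (40 × 0.87 + 2.1 × 40) = 1188.00.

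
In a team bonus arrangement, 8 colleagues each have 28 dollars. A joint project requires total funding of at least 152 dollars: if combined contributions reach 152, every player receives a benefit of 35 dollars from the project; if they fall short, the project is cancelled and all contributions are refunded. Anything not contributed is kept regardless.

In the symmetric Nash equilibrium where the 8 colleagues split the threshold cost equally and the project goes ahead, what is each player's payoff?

Equal share of the threshold: 152/8 = 19.
At this profile no one gains by cutting their contribution: any cut drops the total below 152, the project is cancelled, contributions are refunded, and the deviator ends with 28, which is less than 28 − 19 + 35 = 44. Contributing more than 19 just wastes the excess. So contributing exactly 19 is a best response.
Each player's payoff: 28 − 19 + 35 = 44.

44 dollars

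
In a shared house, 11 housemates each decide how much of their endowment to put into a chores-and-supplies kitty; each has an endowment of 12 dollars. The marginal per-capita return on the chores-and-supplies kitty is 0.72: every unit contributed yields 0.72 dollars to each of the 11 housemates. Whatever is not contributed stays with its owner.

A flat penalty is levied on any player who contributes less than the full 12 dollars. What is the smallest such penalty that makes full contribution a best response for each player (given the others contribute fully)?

3.36 dollars

Given the others contribute fully, the best deviation is to contribute 0 (any partial contribution still incurs the fine and gives up units whose private return 0.72 is below 1).
Deviating from 12 to 0 saves 12 dollars but forfeits the deviator's share of the drop in the chores-and-supplies kitty: 0.72 × 12 = 8.64.
So the deviation gain is 12 − 8.64 = 3.36, and the fine must be at least 3.36 dollars to wipe it out.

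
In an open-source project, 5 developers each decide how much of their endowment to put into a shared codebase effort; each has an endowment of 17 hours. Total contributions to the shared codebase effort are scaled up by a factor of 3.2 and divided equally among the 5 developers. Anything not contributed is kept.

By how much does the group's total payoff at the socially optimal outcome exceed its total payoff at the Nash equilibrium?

187.00 hours

Each contributed unit returns 3.2/5 = 0.6400 to its contributor — below 1 — so contributing 0 is dominant for every player. At the Nash equilibrium everyone keeps their 17, and the group total is 5 × 17 = 85.
Each contributed unit returns 3.200 to the group as a whole (0.6400 to each of 5 players), which exceeds 1, so the social optimum is full contribution: group total = 3.200 × 85 = 272.00.
Efficiency loss = 272.00 − 85 = 187.00.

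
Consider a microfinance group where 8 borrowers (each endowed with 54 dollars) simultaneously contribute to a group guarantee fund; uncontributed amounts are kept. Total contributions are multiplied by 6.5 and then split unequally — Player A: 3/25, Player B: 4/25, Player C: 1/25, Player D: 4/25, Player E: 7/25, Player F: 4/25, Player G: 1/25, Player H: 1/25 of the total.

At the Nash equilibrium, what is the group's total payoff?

A player with share s gets back 6.5·s per unit contributed, so full contribution is dominant for anyone with s > 1/6.5 = 0.1538 and zero contribution is dominant for anyone below.
The shares above 0.1538 belong to Player B, Player D, Player E and Player F, contributing 54 each; the remaining 4 contribute 0. Total contributed: 216.
The group guarantee fund pays out 6.5 × 216 = 1404.00 in total (split across the unequal shares, but the aggregate is all that matters for the group sum).
The 4 free-riders keep 54 each, adding 216. Group total = 216 + 1404.00 = 1620.00.

1620.00 dollars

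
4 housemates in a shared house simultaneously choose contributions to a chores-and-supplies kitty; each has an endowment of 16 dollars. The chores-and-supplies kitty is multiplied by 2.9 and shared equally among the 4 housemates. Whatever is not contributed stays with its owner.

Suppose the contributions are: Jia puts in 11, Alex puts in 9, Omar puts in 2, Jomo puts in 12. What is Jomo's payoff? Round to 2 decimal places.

Total contributed: 11 + 9 + 2 + 12 = 34.
Each receives 2.9 × 34 / 4 = 24.65 from the chores-and-supplies kitty.
Jomo keeps 16 − 12 = 4, so Jomo's payoff is 4 + 24.65 = 28.65.

28.65 dollars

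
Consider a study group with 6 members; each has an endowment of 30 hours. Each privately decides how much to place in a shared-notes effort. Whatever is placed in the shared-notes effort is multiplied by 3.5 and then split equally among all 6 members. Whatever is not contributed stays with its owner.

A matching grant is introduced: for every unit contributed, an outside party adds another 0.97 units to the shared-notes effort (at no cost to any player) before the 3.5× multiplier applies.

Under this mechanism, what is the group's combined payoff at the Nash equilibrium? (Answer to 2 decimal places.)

1241.10 hours

The effective private return per unit is now 3.5 × 1.97 / 6 = 1.1492 > 1, so every player's dominant strategy flips to full contribution.
So the Nash equilibrium is full contribution by all 6; the group earns 3.5 × 1.97 × 180 = 1241.10.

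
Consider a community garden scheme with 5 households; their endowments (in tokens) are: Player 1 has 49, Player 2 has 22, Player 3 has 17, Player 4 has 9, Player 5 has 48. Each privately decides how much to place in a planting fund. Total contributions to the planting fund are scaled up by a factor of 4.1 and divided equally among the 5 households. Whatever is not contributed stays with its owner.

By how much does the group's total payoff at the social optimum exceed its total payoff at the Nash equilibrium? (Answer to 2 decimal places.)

The private return per contributed unit is 4.1/5 = 0.8200 < 1 for every player regardless of endowment, so the Nash equilibrium is zero contribution and the group total is Σ E_j = 49 + 22 + 17 + 9 + 48 = 145.
Each contributed unit returns 4.100 to the group, so the social optimum is full contribution by everyone: group total = 4.100 × 145 = 594.50.
Efficiency loss = (4.100 − 1) × 145 = 449.50.

449.50 tokens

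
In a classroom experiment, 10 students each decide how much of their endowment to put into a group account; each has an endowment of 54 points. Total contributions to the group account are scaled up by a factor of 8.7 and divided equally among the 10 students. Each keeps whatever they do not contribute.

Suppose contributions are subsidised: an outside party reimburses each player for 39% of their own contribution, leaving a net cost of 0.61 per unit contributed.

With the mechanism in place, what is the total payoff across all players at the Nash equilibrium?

4908.60 points

The effective private return per unit is now (8.7/10) / 0.61 = 1.4262 > 1, so every player's dominant strategy flips to full contribution.
At the Nash equilibrium everyone contributes 54. Group total payoff = 10 × (54 × 0.39 + 8.7 × 54) = 4908.60.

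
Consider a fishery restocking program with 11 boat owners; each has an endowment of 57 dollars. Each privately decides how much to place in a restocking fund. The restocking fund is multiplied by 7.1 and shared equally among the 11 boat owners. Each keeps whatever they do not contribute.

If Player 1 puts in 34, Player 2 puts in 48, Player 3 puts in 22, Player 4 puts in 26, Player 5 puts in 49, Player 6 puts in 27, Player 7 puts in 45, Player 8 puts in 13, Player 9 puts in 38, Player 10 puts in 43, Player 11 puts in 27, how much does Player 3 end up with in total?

Total contributed: 34 + 48 + 22 + 26 + 49 + 27 + 45 + 13 + 38 + 43 + 27 = 372.
Each receives 7.1 × 372 / 11 = 240.11 from the restocking fund.
Player 3 keeps 57 − 22 = 35, so Player 3's payoff is 35 + 240.11 = 275.11.

275.11 dollars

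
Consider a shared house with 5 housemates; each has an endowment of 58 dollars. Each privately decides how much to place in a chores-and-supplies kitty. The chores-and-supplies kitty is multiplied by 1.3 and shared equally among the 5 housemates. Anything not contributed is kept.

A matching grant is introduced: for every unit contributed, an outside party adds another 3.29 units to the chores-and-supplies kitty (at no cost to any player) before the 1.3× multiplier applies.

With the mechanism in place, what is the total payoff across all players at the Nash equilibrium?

1617.33 dollars

The effective private return per unit is now 1.3 × 4.29 / 5 = 1.1154 > 1, so every player's dominant strategy flips to full contribution.
So the Nash equilibrium is full contribution by all 5; the group earns 1.3 × 4.29 × 290 = 1617.33.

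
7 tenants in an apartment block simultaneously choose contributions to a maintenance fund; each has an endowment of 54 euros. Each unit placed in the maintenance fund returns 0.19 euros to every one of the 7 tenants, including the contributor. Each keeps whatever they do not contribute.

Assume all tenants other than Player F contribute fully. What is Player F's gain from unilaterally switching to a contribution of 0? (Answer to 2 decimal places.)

Switching from a contribution of 54 to 0 lets Player F keep an extra 54 euros, but lowers the maintenance fund by 54, which costs Player F their own share of that drop: 0.19 × 54 = 10.26.
Net gain = 54 − 10.26 = 43.74. The private return per contributed unit (0.19) is below 1, so free-riding is indeed the best response regardless of what the others do.

43.74 euros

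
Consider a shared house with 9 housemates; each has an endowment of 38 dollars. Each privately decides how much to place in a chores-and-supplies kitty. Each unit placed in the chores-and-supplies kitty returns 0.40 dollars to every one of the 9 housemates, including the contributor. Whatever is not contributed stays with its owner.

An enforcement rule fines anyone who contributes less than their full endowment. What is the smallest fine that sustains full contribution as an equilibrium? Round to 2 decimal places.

Given the others contribute fully, the best deviation is to contribute 0 (any partial contribution still incurs the fine and gives up units whose private return 0.40 is below 1).
Deviating from 38 to 0 saves 38 dollars but forfeits the deviator's share of the drop in the chores-and-supplies kitty: 0.40 × 38 = 15.20.
So the deviation gain is 38 − 15.20 = 22.80, and the fine must be at least 22.80 dollars to wipe it out.

22.80 dollars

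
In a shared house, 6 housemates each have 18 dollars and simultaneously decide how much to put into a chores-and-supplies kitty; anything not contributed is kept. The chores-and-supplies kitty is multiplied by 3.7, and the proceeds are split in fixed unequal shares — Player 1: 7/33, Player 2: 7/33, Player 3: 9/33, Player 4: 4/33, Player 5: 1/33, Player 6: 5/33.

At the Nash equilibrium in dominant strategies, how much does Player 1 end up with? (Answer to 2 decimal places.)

Player j's private return per contributed unit is 3.7 × (j's share). Contributing is weakly dominant for j when that share is at least 1/3.7 = 0.2703, and contributing 0 is dominant otherwise.
The only share above 0.2703 is Player 3's 9/33, contributing 18; the remaining 5 contribute 0. Total contributed: 18.
Player 1 keeps 18 and receives 3.7 × 18 × 7/33 = 14.13 from the chores-and-supplies kitty, for a payoff of 32.13.

32.13 dollars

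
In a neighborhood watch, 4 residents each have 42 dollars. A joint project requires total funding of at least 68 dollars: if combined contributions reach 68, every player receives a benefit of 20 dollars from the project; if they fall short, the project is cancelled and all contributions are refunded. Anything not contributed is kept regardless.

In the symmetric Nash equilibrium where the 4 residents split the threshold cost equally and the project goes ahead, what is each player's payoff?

Equal share of the threshold: 68/4 = 17.
At this profile no one gains by cutting their contribution: any cut drops the total below 68, the project is cancelled, contributions are refunded, and the deviator ends with 42, which is less than 42 − 17 + 20 = 45. Contributing more than 17 just wastes the excess. So contributing exactly 17 is a best response.
Each player's payoff: 42 − 17 + 20 = 45.

45 dollars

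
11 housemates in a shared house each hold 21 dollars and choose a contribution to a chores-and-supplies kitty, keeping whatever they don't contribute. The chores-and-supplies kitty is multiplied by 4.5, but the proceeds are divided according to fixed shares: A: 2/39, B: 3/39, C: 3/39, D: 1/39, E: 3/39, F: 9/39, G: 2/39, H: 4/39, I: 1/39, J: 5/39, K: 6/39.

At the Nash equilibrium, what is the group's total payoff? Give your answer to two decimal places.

Player j's private return per contributed unit is 4.5 × (j's share). Contributing is weakly dominant for j when that share is at least 1/4.5 = 0.2222, and contributing 0 is dominant otherwise.
Only F (9/39) clears that bar, contributing 21; the remaining 10 contribute 0. Total contributed: 21.
The chores-and-supplies kitty pays out 4.5 × 21 = 94.50 in total (split across the unequal shares, but the aggregate is all that matters for the group sum).
The 10 free-riders keep 21 each, adding 210. Group total = 210 + 94.50 = 304.50.

304.50 dollars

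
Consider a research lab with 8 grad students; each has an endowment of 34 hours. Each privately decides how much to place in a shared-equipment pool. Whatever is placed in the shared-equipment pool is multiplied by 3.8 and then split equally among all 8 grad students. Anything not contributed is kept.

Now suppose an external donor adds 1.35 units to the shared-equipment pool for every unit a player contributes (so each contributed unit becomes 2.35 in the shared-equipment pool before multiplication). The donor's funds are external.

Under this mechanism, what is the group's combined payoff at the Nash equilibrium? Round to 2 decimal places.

Under the mechanism each unit contributed yields 3.8 × 2.35 / 8 = 1.1163 back to its contributor per unit of net cost, which exceeds 1, making full contribution the dominant choice for everyone.
So the Nash equilibrium is full contribution by all 8; the group earns 3.8 × 2.35 × 272 = 2428.96.

2428.96 hours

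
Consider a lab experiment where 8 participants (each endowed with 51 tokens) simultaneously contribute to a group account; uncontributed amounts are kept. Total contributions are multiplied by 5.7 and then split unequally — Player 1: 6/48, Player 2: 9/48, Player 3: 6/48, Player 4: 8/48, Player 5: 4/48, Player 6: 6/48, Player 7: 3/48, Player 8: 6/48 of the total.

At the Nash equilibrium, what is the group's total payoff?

647.70 tokens

A player with share s gets back 5.7·s per unit contributed, so full contribution is dominant for anyone with s > 1/5.7 = 0.1754 and zero contribution is dominant for anyone below.
Only Player 2 (9/48) clears that bar, contributing 51; the remaining 7 contribute 0. Total contributed: 51.
The group account pays out 5.7 × 51 = 290.70 in total (split across the unequal shares, but the aggregate is all that matters for the group sum).
The 7 free-riders keep 51 each, adding 357. Group total = 357 + 290.70 = 647.70.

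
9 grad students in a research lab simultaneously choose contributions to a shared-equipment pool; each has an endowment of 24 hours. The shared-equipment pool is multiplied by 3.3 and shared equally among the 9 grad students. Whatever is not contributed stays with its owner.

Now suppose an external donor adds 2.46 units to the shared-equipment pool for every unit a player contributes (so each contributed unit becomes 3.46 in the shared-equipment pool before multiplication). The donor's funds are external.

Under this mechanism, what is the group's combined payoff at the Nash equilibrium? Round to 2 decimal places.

The effective private return per unit is now 3.3 × 3.46 / 9 = 1.2687 > 1, so every player's dominant strategy flips to full contribution.
At the Nash equilibrium everyone contributes 24. Group total payoff = 3.3 × 3.46 × 216 = 2466.29.

2466.29 hours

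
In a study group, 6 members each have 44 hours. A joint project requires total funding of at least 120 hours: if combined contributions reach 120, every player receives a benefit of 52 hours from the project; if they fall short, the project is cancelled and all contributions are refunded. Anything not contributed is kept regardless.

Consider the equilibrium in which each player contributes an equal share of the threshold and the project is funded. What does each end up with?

Equal share of the threshold: 120/6 = 20.
At this profile no one gains by cutting their contribution: any cut drops the total below 120, the project is cancelled, contributions are refunded, and the deviator ends with 44, which is less than 44 − 20 + 52 = 76. Contributing more than 20 just wastes the excess. So contributing exactly 20 is a best response.
Each player's payoff: 44 − 20 + 52 = 76.

76 hours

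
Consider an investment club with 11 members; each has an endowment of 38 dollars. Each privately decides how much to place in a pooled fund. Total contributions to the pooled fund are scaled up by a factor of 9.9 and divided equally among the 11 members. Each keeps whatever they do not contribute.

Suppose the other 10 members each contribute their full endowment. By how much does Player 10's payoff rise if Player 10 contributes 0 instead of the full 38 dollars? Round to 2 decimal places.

3.80 dollars

Switching from a contribution of 38 to 0 lets Player 10 keep an extra 38 dollars, but lowers the pooled fund by 38, which costs Player 10 their own share of that drop: 9.9/11 × 38 = 34.20.
Net gain = 38 − 34.20 = 3.80. The private return per contributed unit (0.9000) is below 1, so free-riding is indeed the best response regardless of what the others do.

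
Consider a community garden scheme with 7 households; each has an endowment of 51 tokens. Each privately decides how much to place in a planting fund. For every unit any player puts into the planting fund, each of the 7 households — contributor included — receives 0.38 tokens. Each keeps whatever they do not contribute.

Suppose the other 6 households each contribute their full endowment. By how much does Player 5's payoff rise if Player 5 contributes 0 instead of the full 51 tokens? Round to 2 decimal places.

31.62 tokens

Switching from a contribution of 51 to 0 lets Player 5 keep an extra 51 tokens, but lowers the planting fund by 51, which costs Player 5 their own share of that drop: 0.38 × 51 = 19.38.
Net gain = 51 − 19.38 = 31.62. The private return per contributed unit (0.38) is below 1, so free-riding is indeed the best response regardless of what the others do.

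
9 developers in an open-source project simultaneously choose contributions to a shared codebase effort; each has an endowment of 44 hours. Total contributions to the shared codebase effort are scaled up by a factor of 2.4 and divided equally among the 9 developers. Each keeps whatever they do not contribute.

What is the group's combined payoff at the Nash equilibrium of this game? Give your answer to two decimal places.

Each contributed unit returns 2.4/9 = 0.2667 to its contributor — below 1 — so contributing 0 is dominant for every player. At the Nash equilibrium everyone keeps their 44, and the group total is 9 × 44 = 396.

396.00 hours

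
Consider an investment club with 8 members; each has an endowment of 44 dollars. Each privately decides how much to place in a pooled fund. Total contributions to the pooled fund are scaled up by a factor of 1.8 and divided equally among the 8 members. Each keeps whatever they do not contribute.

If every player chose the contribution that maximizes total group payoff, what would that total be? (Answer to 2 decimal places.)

633.60 dollars

Each contributed unit returns 1.800 to the group as a whole (0.2250 to each of 8 players), which exceeds 1, so the social optimum is full contribution: group total = 1.800 × 352 = 633.60.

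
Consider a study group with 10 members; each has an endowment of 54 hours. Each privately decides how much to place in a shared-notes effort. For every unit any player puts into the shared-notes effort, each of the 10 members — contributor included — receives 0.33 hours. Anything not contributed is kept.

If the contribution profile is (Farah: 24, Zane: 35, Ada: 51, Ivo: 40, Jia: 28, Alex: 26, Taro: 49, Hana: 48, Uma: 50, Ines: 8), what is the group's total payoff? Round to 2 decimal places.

1365.70 hours

Total contributed: 24 + 35 + 51 + 40 + 28 + 26 + 49 + 48 + 50 + 8 = 359; total kept: 10 × 54 − 359 = 181.
The shared-notes effort pays out 0.33 × 10 × 359 = 1184.70 in aggregate.
Group total = 181 + 1184.70 = 1365.70.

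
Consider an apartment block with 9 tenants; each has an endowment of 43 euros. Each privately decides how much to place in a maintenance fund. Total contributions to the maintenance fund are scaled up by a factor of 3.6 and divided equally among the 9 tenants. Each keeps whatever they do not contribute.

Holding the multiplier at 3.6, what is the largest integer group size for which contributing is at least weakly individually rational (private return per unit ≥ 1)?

Private return per unit is 3.6/(group size), which is ≥ 1 whenever the group size is ≤ 3.6.
The largest such integer is 3.

3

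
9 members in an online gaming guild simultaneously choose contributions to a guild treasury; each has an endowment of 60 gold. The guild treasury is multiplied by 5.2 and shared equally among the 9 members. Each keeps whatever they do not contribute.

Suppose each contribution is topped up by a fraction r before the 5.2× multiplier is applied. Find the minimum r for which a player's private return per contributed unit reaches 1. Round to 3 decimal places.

With matching at rate r, one contributed unit becomes (1 + r) in the guild treasury and returns 5.2 × (1 + r) / 9 to the contributor.
Setting this equal to 1: 1 + r = 9/5.2 = 1.7308.
So the minimum matching rate is r = 1.7308 − 1 = 0.731.

0.731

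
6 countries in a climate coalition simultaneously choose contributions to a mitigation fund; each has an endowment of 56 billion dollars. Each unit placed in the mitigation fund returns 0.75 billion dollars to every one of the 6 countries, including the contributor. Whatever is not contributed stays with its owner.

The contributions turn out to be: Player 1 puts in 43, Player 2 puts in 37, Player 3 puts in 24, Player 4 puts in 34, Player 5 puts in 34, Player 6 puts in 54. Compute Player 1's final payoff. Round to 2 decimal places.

182.50 billion dollars

Total contributed: 43 + 37 + 24 + 34 + 34 + 54 = 226.
Each receives 0.75 × 226 = 169.50 from the mitigation fund.
Player 1 keeps 56 − 43 = 13, so Player 1's payoff is 13 + 169.50 = 182.50.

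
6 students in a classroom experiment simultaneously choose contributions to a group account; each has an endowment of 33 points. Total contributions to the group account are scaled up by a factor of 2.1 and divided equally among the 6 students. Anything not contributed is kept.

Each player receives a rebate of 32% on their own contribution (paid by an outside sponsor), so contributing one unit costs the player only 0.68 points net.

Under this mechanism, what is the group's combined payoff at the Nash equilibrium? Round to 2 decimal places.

Even with the mechanism, each unit contributed returns only (2.1/6) / 0.68 = 0.5147 per unit of net cost, so contributing nothing is still dominant.
Everyone keeps their endowment and the group total is 6 × 33 = 198.

198.00 points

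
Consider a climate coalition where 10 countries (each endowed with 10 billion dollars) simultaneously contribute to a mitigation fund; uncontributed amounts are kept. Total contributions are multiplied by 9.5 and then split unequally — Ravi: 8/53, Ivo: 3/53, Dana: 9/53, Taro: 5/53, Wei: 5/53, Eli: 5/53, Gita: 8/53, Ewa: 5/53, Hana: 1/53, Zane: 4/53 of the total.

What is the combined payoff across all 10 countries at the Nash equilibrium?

For player j, contributing a unit is worthwhile iff 9.5 × (j's share) ≥ 1, i.e. iff j's share is at least 0.1053.
Ravi, Dana and Gita are above the threshold, contributing 10 each; the remaining 7 contribute 0. Total contributed: 30.
The mitigation fund pays out 9.5 × 30 = 285.00 in total (split across the unequal shares, but the aggregate is all that matters for the group sum).
The 7 free-riders keep 10 each, adding 70. Group total = 70 + 285.00 = 355.00.

355.00 billion dollars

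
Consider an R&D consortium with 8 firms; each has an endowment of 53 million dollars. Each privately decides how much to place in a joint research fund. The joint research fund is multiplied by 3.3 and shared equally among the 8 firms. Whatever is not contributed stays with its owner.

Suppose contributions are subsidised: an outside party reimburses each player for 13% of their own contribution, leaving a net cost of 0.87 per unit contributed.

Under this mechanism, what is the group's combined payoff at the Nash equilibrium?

424.00 million dollars

The effective private return is (3.3/8) / 0.87 = 0.4741, which is still under 1, so the mechanism doesn't change anyone's dominant strategy: zero contribution.
At the Nash equilibrium no one contributes; group total payoff = 8 × 53 = 424.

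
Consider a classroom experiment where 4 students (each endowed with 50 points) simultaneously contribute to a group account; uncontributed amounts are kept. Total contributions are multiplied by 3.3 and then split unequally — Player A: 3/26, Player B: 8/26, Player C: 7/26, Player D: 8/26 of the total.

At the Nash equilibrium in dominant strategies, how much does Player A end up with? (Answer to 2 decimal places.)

88.08 points

For player j, contributing a unit is worthwhile iff 3.3 × (j's share) ≥ 1, i.e. iff j's share is at least 0.3030.
Player B and Player D clear that bar, contributing 50 each; the remaining 2 contribute 0. Total contributed: 100.
Player A keeps 50 and receives 3.3 × 100 × 3/26 = 38.08 from the group account, for a payoff of 88.08.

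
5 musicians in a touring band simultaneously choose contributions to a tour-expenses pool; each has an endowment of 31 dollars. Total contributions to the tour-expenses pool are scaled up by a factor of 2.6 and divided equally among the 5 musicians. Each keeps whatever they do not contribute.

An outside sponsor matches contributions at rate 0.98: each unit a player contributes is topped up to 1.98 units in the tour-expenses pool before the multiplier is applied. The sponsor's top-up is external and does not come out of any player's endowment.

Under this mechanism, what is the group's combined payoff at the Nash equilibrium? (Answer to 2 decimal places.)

The effective private return per unit is now 2.6 × 1.98 / 5 = 1.0296 > 1, so every player's dominant strategy flips to full contribution.
At the Nash equilibrium everyone contributes 31. Group total payoff = 2.6 × 1.98 × 155 = 797.94.

797.94 dollars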